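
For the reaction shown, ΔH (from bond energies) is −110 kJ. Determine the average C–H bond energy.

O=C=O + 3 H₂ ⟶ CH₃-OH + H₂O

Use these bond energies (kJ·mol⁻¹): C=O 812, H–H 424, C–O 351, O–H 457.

D(C–H) ≈ 428 kJ/mol

Let D be the C–H bond energy.
Σ(broken) = 2×812 + 3×424 = 2896
Σ(formed) = 3×D + 1×351 + 3×457 = 1722 + 3D
ΔH = Σ(broken) − Σ(formed) = (2896) − (1722 + 3D) = +1174 − 3D
Setting this equal to −110 kJ gives 3D = 1284, so D = 428 kJ/mol.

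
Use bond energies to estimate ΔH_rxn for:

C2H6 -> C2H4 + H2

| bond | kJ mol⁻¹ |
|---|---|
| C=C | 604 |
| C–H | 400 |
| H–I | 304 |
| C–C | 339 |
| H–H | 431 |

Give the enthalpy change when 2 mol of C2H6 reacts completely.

Bonds broken (reactants):
  C–C: 1 × 339 = 339
  C–H: 6 × 400 = 2400
  Σ(broken) = 2739 kJ
Bonds formed (products):
  C–H: 4 × 400 = 1600
  C=C: 1 × 604 = 604
  H–H: 1 × 431 = 431
  Σ(formed) = 2635 kJ
ΔH = Σ(broken) − Σ(formed) = 2739 − 2635 = +104 kJ
For 2× the reaction as written: 2 × (+104) = +208 kJ

ΔH = +208 kJ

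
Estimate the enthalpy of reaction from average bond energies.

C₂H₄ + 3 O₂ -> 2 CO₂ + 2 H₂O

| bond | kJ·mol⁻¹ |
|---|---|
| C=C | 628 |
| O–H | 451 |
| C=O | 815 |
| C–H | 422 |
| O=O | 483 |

ΔH ≈ −1299 kJ

Bonds broken (reactants):
  C–H: 4 × 422 = 1688
  C=C: 1 × 628 = 628
  O=O: 3 × 483 = 1449
  Σ(broken) = 3765 kJ
Bonds formed (products):
  C=O: 4 × 815 = 3260
  O–H: 4 × 451 = 1804
  Σ(formed) = 5064 kJ
ΔH = Σ(broken) − Σ(formed) = 3765 − 5064 = −1299 kJ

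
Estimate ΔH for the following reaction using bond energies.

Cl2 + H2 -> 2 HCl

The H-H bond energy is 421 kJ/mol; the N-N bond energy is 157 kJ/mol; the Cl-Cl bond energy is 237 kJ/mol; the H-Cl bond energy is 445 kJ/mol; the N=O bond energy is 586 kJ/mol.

Bonds broken (reactants):
  Cl-Cl: 1 × 237 = 237
  H-H: 1 × 421 = 421
  Σ(broken) = 658 kJ
Bonds formed (products):
  H-Cl: 2 × 445 = 890
  Σ(formed) = 890 kJ
ΔH = Σ(broken) − Σ(formed) = 658 − 890 = −232 kJ

ΔH ≈ −232 kJ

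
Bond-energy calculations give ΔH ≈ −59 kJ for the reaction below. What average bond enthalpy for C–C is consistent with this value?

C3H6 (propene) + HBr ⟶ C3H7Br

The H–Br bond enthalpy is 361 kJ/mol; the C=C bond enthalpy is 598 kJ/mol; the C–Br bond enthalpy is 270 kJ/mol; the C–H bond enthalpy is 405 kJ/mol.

Let D be the C–C bond energy.
Σ(broken) = 1×D + 6×405 + 1×598 + 1×361 = 3389 + D
Σ(formed) = 1×270 + 2×D + 7×405 = 3105 + 2D
ΔH = Σ(broken) − Σ(formed) = (3389 + D) − (3105 + 2D) = +284 − D
Setting this equal to −59 kJ gives D = 343 kJ/mol.

D(C–C) ≈ 343 kJ/mol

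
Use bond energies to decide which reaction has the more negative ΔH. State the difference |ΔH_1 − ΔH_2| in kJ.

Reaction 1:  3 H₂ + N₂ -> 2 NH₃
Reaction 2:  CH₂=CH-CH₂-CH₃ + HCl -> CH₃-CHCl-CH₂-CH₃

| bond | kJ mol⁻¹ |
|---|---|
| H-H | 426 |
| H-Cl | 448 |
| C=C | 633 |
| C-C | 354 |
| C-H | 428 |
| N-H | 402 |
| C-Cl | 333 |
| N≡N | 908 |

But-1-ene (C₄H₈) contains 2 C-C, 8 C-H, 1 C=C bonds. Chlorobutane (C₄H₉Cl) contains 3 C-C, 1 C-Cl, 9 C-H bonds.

Reaction 1:
  Bonds broken (reactants):
    H-H: 3 × 426 = 1278
    N≡N: 1 × 908 = 908
    Σ(broken) = 2186 kJ
  Bonds formed (products):
    N-H: 6 × 402 = 2412
    Σ(formed) = 2412 kJ
  ΔH_1 = 2186 − 2412 = −226 kJ
Reaction 2:
  Bonds broken (reactants):
    C-C: 2 × 354 = 708
    C-H: 8 × 428 = 3424
    C=C: 1 × 633 = 633
    H-Cl: 1 × 448 = 448
    Σ(broken) = 5213 kJ
  Bonds formed (products):
    C-C: 3 × 354 = 1062
    C-Cl: 1 × 333 = 333
    C-H: 9 × 428 = 3852
    Σ(formed) = 5247 kJ
  ΔH_2 = 5213 − 5247 = −34 kJ
ΔH_1 − ΔH_2 = −192 kJ, so reaction 1 has the more negative ΔH; |ΔH_1 − ΔH_2| = 192 kJ.

Reaction 1, by 192 kJ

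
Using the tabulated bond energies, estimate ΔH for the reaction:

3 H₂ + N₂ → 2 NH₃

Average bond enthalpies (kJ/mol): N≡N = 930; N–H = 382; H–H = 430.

Bonds broken (reactants):
  H–H: 3 × 430 = 1290
  N≡N: 1 × 930 = 930
  Σ(broken) = 2220 kJ
Bonds formed (products):
  N–H: 6 × 382 = 2292
  Σ(formed) = 2292 kJ
ΔH = Σ(broken) − Σ(formed) = 2220 − 2292 = −72 kJ

ΔH ≈ −72 kJ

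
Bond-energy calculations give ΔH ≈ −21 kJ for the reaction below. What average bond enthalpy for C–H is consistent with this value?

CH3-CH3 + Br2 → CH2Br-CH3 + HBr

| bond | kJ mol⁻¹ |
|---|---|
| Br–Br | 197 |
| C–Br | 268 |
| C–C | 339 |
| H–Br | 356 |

D(C–H) ≈ 406 kJ/mol

Let D be the C–H bond energy.
Σ(broken) = 1×197 + 1×339 + 6×D = 536 + 6D
Σ(formed) = 1×268 + 1×339 + 5×D + 1×356 = 963 + 5D
ΔH = Σ(broken) − Σ(formed) = (536 + 6D) − (963 + 5D) = −427 + D
Setting this equal to −21 kJ gives D = 406 kJ/mol.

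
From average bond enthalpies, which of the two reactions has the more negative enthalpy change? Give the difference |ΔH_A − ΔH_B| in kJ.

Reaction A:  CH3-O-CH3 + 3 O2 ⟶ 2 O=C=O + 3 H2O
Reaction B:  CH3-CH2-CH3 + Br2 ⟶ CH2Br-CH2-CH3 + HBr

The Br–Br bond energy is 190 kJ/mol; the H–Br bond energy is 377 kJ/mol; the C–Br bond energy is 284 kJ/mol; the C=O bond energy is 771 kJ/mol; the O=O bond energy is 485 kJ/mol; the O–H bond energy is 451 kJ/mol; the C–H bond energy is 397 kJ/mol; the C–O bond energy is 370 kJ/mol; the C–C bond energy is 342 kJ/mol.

Reaction A:
  Bonds broken (reactants):
    C–H: 6 × 397 = 2382
    C–O: 2 × 370 = 740
    O=O: 3 × 485 = 1455
    Σ(broken) = 4577 kJ
  Bonds formed (products):
    C=O: 4 × 771 = 3084
    O–H: 6 × 451 = 2706
    Σ(formed) = 5790 kJ
  ΔH_A = 4577 − 5790 = −1213 kJ
Reaction B:
  Bonds broken (reactants):
    Br–Br: 1 × 190 = 190
    C–C: 2 × 342 = 684
    C–H: 8 × 397 = 3176
    Σ(broken) = 4050 kJ
  Bonds formed (products):
    C–Br: 1 × 284 = 284
    C–C: 2 × 342 = 684
    C–H: 7 × 397 = 2779
    H–Br: 1 × 377 = 377
    Σ(formed) = 4124 kJ
  ΔH_B = 4050 − 4124 = −74 kJ
ΔH_A − ΔH_B = −1139 kJ, so reaction A has the more negative ΔH; |ΔH_A − ΔH_B| = 1139 kJ.

Reaction A, by 1139 kJ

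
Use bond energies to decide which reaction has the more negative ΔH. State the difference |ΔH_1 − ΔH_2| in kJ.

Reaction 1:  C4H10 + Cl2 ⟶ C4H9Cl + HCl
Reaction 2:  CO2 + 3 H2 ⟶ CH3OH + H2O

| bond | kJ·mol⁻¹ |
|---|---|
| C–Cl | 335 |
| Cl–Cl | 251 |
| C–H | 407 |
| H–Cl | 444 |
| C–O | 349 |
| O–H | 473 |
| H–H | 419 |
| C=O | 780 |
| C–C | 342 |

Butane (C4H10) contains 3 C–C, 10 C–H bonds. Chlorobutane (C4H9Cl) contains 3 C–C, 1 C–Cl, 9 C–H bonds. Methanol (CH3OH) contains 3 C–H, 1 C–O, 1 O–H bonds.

Reaction 1:
  Bonds broken (reactants):
    C–C: 3 × 342 = 1026
    C–H: 10 × 407 = 4070
    Cl–Cl: 1 × 251 = 251
    Σ(broken) = 5347 kJ
  Bonds formed (products):
    C–C: 3 × 342 = 1026
    C–Cl: 1 × 335 = 335
    C–H: 9 × 407 = 3663
    H–Cl: 1 × 444 = 444
    Σ(formed) = 5468 kJ
  ΔH_1 = 5347 − 5468 = −121 kJ
Reaction 2:
  Bonds broken (reactants):
    C=O: 2 × 780 = 1560
    H–H: 3 × 419 = 1257
    Σ(broken) = 2817 kJ
  Bonds formed (products):
    C–H: 3 × 407 = 1221
    C–O: 1 × 349 = 349
    O–H: 3 × 473 = 1419
    Σ(formed) = 2989 kJ
  ΔH_2 = 2817 − 2989 = −172 kJ
ΔH_1 − ΔH_2 = +51 kJ, so reaction 2 has the more negative ΔH; |ΔH_1 − ΔH_2| = 51 kJ.

Reaction 2, by 51 kJ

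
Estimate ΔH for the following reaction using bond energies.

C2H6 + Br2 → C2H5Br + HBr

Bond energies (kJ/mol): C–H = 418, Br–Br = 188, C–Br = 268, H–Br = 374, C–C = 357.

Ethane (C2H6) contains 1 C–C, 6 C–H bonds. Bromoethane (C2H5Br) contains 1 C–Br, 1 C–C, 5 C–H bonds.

Bonds broken (reactants):
  Br–Br: 1 × 188 = 188
  C–C: 1 × 357 = 357
  C–H: 6 × 418 = 2508
  Σ(broken) = 3053 kJ
Bonds formed (products):
  C–Br: 1 × 268 = 268
  C–C: 1 × 357 = 357
  C–H: 5 × 418 = 2090
  H–Br: 1 × 374 = 374
  Σ(formed) = 3089 kJ
ΔH = Σ(broken) − Σ(formed) = 3053 − 3089 = −36 kJ

ΔH ≈ −36 kJ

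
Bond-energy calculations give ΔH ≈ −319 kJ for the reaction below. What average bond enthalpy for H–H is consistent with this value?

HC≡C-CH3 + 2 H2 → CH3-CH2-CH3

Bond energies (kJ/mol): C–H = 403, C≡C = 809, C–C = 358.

Let D be the H–H bond energy.
Σ(broken) = 1×809 + 1×358 + 4×403 + 2×D = 2779 + 2D
Σ(formed) = 2×358 + 8×403 = 3940
ΔH = Σ(broken) − Σ(formed) = (2779 + 2D) − (3940) = −1161 + 2D
Setting this equal to −319 kJ gives 2D = 842, so D = 421 kJ/mol.

D(H–H) ≈ 421 kJ/mol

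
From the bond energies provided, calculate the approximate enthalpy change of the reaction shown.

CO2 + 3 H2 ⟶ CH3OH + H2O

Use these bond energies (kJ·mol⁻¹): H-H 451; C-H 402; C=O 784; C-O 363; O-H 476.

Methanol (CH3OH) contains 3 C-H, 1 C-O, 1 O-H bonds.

ΔH ≈ −76 kJ

Bonds broken (reactants):
  C=O: 2 × 784 = 1568
  H-H: 3 × 451 = 1353
  Σ(broken) = 2921 kJ
Bonds formed (products):
  C-H: 3 × 402 = 1206
  C-O: 1 × 363 = 363
  O-H: 3 × 476 = 1428
  Σ(formed) = 2997 kJ
ΔH = Σ(broken) − Σ(formed) = 2921 − 2997 = −76 kJ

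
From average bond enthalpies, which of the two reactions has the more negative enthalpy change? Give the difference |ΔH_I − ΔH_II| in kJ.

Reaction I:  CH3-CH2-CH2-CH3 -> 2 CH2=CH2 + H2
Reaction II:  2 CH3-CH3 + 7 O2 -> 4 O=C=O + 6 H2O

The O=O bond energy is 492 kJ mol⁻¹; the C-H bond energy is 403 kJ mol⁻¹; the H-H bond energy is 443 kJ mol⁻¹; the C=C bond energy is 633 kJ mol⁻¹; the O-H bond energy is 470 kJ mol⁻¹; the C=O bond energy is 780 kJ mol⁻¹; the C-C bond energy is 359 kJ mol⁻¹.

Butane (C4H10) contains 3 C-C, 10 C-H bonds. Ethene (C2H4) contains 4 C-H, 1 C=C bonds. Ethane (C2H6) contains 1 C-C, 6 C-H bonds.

Reaction I:
  Bonds broken (reactants):
    C-C: 3 × 359 = 1077
    C-H: 10 × 403 = 4030
    Σ(broken) = 5107 kJ
  Bonds formed (products):
    C-H: 8 × 403 = 3224
    C=C: 2 × 633 = 1266
    H-H: 1 × 443 = 443
    Σ(formed) = 4933 kJ
  ΔH_I = 5107 − 4933 = +174 kJ
Reaction II:
  Bonds broken (reactants):
    C-C: 2 × 359 = 718
    C-H: 12 × 403 = 4836
    O=O: 7 × 492 = 3444
    Σ(broken) = 8998 kJ
  Bonds formed (products):
    C=O: 8 × 780 = 6240
    O-H: 12 × 470 = 5640
    Σ(formed) = 11880 kJ
  ΔH_II = 8998 − 11880 = −2882 kJ
ΔH_I − ΔH_II = +3056 kJ, so reaction II has the more negative ΔH; |ΔH_I − ΔH_II| = 3056 kJ.

Reaction II, by 3056 kJ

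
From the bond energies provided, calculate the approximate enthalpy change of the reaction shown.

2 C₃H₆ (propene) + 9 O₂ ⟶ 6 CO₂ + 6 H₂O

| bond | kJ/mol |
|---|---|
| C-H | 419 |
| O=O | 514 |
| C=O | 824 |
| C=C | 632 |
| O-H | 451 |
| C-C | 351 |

ΔH ≈ −3680 kJ

Bonds broken (reactants):
  C-C: 2 × 351 = 702
  C-H: 12 × 419 = 5028
  C=C: 2 × 632 = 1264
  O=O: 9 × 514 = 4626
  Σ(broken) = 11620 kJ
Bonds formed (products):
  C=O: 12 × 824 = 9888
  O-H: 12 × 451 = 5412
  Σ(formed) = 15300 kJ
ΔH = Σ(broken) − Σ(formed) = 11620 − 15300 = −3680 kJ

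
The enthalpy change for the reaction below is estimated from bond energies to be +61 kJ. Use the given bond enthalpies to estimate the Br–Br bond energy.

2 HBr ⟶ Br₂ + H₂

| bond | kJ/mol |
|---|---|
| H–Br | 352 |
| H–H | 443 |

D(Br–Br) ≈ 200 kJ/mol

Let D be the Br–Br bond energy.
Σ(broken) = 2×352 = 704
Σ(formed) = 1×D + 1×443 = 443 + D
ΔH = Σ(broken) − Σ(formed) = (704) − (443 + D) = +261 − D
Setting this equal to +61 kJ gives D = 200 kJ/mol.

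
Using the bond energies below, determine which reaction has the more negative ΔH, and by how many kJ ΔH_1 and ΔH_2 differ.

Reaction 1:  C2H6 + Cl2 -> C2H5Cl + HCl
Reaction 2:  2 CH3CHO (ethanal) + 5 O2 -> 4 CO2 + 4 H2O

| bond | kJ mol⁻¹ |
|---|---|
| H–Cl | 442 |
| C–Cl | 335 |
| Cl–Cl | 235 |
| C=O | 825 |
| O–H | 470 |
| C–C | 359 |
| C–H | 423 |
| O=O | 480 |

Reaction 2, by 2089 kJ

Reaction 1:
  Bonds broken (reactants):
    C–C: 1 × 359 = 359
    C–H: 6 × 423 = 2538
    Cl–Cl: 1 × 235 = 235
    Σ(broken) = 3132 kJ
  Bonds formed (products):
    C–C: 1 × 359 = 359
    C–Cl: 1 × 335 = 335
    C–H: 5 × 423 = 2115
    H–Cl: 1 × 442 = 442
    Σ(formed) = 3251 kJ
  ΔH_1 = 3132 − 3251 = −119 kJ
Reaction 2:
  Bonds broken (reactants):
    C–C: 2 × 359 = 718
    C–H: 8 × 423 = 3384
    C=O: 2 × 825 = 1650
    O=O: 5 × 480 = 2400
    Σ(broken) = 8152 kJ
  Bonds formed (products):
    C=O: 8 × 825 = 6600
    O–H: 8 × 470 = 3760
    Σ(formed) = 10360 kJ
  ΔH_2 = 8152 − 10360 = −2208 kJ
ΔH_1 − ΔH_2 = +2089 kJ, so reaction 2 has the more negative ΔH; |ΔH_1 − ΔH_2| = 2089 kJ.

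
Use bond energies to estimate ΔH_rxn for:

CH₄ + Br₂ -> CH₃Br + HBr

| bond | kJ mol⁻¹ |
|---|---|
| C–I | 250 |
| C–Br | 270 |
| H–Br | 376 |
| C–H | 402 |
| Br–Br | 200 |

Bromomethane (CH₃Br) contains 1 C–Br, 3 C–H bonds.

Bonds broken (reactants):
  Br–Br: 1 × 200 = 200
  C–H: 4 × 402 = 1608
  Σ(broken) = 1808 kJ
Bonds formed (products):
  C–Br: 1 × 270 = 270
  C–H: 3 × 402 = 1206
  H–Br: 1 × 376 = 376
  Σ(formed) = 1852 kJ
ΔH = Σ(broken) − Σ(formed) = 1808 − 1852 = −44 kJ

ΔH ≈ −44 kJ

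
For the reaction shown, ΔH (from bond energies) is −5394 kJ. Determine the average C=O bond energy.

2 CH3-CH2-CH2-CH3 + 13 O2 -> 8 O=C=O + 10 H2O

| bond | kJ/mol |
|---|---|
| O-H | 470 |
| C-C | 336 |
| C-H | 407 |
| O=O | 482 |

Let D be the C=O bond energy.
Σ(broken) = 6×336 + 20×407 + 13×482 = 16422
Σ(formed) = 16×D + 20×470 = 9400 + 16D
ΔH = Σ(broken) − Σ(formed) = (16422) − (9400 + 16D) = +7022 − 16D
Setting this equal to −5394 kJ gives 16D = 12416, so D = 776 kJ/mol.

D(C=O) ≈ 776 kJ/mol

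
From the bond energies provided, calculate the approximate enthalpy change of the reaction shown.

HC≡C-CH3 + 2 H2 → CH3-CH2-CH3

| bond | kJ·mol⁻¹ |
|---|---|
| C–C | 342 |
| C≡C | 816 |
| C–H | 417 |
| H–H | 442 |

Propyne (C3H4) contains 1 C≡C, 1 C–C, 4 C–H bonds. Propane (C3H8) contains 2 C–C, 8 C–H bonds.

Bonds broken (reactants):
  C≡C: 1 × 816 = 816
  C–C: 1 × 342 = 342
  C–H: 4 × 417 = 1668
  H–H: 2 × 442 = 884
  Σ(broken) = 3710 kJ
Bonds formed (products):
  C–C: 2 × 342 = 684
  C–H: 8 × 417 = 3336
  Σ(formed) = 4020 kJ
ΔH = Σ(broken) − Σ(formed) = 3710 − 4020 = −310 kJ

ΔH ≈ −310 kJ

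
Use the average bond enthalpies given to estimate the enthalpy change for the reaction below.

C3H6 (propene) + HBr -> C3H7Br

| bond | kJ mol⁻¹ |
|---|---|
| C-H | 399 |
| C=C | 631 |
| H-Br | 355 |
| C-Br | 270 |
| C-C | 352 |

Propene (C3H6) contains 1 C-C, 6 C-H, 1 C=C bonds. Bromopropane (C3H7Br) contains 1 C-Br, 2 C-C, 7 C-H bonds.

Bonds broken (reactants):
  C-C: 1 × 352 = 352
  C-H: 6 × 399 = 2394
  C=C: 1 × 631 = 631
  H-Br: 1 × 355 = 355
  Σ(broken) = 3732 kJ
Bonds formed (products):
  C-Br: 1 × 270 = 270
  C-C: 2 × 352 = 704
  C-H: 7 × 399 = 2793
  Σ(formed) = 3767 kJ
ΔH = Σ(broken) − Σ(formed) = 3732 − 3767 = −35 kJ

ΔH ≈ −35 kJ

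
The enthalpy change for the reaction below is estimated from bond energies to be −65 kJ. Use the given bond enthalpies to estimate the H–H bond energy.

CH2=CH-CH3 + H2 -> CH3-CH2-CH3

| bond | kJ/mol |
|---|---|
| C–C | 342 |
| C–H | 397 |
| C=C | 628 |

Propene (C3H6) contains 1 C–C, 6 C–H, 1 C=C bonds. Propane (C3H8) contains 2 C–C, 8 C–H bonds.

Let D be the H–H bond energy.
Σ(broken) = 1×342 + 6×397 + 1×628 + 1×D = 3352 + D
Σ(formed) = 2×342 + 8×397 = 3860
ΔH = Σ(broken) − Σ(formed) = (3352 + D) − (3860) = −508 + D
Setting this equal to −65 kJ gives D = 443 kJ/mol.

D(H–H) ≈ 443 kJ/mol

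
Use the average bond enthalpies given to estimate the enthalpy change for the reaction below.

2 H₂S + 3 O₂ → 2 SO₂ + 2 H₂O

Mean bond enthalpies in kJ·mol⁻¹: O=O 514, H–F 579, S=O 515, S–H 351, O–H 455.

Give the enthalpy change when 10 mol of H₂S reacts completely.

Bonds broken (reactants):
  O=O: 3 × 514 = 1542
  S–H: 4 × 351 = 1404
  Σ(broken) = 2946 kJ
Bonds formed (products):
  O–H: 4 × 455 = 1820
  S=O: 4 × 515 = 2060
  Σ(formed) = 3880 kJ
ΔH = Σ(broken) − Σ(formed) = 2946 − 3880 = −934 kJ
For 5× the reaction as written: 5 × (−934) = −4670 kJ

ΔH = −4670 kJ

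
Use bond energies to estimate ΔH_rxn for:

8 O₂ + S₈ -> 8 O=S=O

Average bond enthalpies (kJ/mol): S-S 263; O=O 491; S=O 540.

Bonds broken (reactants):
  O=O: 8 × 491 = 3928
  S-S: 8 × 263 = 2104
  Σ(broken) = 6032 kJ
Bonds formed (products):
  S=O: 16 × 540 = 8640
  Σ(formed) = 8640 kJ
ΔH = Σ(broken) − Σ(formed) = 6032 − 8640 = −2608 kJ

ΔH ≈ −2608 kJ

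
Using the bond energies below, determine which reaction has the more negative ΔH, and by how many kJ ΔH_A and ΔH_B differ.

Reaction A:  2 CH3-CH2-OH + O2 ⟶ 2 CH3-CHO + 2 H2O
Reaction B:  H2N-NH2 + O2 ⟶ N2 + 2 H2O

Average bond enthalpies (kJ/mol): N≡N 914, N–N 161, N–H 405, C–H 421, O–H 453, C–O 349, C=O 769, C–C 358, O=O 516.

Reaction A:
  Bonds broken (reactants):
    C–C: 2 × 358 = 716
    C–H: 10 × 421 = 4210
    C–O: 2 × 349 = 698
    O–H: 2 × 453 = 906
    O=O: 1 × 516 = 516
    Σ(broken) = 7046 kJ
  Bonds formed (products):
    C–C: 2 × 358 = 716
    C–H: 8 × 421 = 3368
    C=O: 2 × 769 = 1538
    O–H: 4 × 453 = 1812
    Σ(formed) = 7434 kJ
  ΔH_A = 7046 − 7434 = −388 kJ
Reaction B:
  Bonds broken (reactants):
    N–H: 4 × 405 = 1620
    N–N: 1 × 161 = 161
    O=O: 1 × 516 = 516
    Σ(broken) = 2297 kJ
  Bonds formed (products):
    N≡N: 1 × 914 = 914
    O–H: 4 × 453 = 1812
    Σ(formed) = 2726 kJ
  ΔH_B = 2297 − 2726 = −429 kJ
ΔH_A − ΔH_B = +41 kJ, so reaction B has the more negative ΔH; |ΔH_A − ΔH_B| = 41 kJ.

Reaction B, by 41 kJ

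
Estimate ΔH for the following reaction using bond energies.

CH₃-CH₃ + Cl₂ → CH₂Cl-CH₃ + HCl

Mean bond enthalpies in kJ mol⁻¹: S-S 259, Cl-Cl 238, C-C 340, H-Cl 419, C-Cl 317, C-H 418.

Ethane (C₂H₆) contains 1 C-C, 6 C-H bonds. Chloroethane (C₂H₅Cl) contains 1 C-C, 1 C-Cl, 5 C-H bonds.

Bonds broken (reactants):
  C-C: 1 × 340 = 340
  C-H: 6 × 418 = 2508
  Cl-Cl: 1 × 238 = 238
  Σ(broken) = 3086 kJ
Bonds formed (products):
  C-C: 1 × 340 = 340
  C-Cl: 1 × 317 = 317
  C-H: 5 × 418 = 2090
  H-Cl: 1 × 419 = 419
  Σ(formed) = 3166 kJ
ΔH = Σ(broken) − Σ(formed) = 3086 − 3166 = −80 kJ

ΔH ≈ −80 kJ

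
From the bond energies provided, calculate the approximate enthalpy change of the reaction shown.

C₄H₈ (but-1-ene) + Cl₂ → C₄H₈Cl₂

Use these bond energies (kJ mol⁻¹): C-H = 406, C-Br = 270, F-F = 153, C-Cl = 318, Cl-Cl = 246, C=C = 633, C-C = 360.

Bonds broken (reactants):
  C-C: 2 × 360 = 720
  C-H: 8 × 406 = 3248
  C=C: 1 × 633 = 633
  Cl-Cl: 1 × 246 = 246
  Σ(broken) = 4847 kJ
Bonds formed (products):
  C-C: 3 × 360 = 1080
  C-Cl: 2 × 318 = 636
  C-H: 8 × 406 = 3248
  Σ(formed) = 4964 kJ
ΔH = Σ(broken) − Σ(formed) = 4847 − 4964 = −117 kJ

ΔH ≈ −117 kJ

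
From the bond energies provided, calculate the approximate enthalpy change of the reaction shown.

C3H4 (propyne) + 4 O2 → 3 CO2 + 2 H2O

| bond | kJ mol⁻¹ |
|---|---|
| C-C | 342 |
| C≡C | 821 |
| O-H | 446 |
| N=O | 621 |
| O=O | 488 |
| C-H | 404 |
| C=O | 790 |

ΔH ≈ −1793 kJ

Bonds broken (reactants):
  C≡C: 1 × 821 = 821
  C-C: 1 × 342 = 342
  C-H: 4 × 404 = 1616
  O=O: 4 × 488 = 1952
  Σ(broken) = 4731 kJ
Bonds formed (products):
  C=O: 6 × 790 = 4740
  O-H: 4 × 446 = 1784
  Σ(formed) = 6524 kJ
ΔH = Σ(broken) − Σ(formed) = 4731 − 6524 = −1793 kJ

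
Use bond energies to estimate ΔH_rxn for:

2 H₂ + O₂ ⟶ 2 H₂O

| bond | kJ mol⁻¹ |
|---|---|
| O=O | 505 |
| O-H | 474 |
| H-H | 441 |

Bonds broken (reactants):
  H-H: 2 × 441 = 882
  O=O: 1 × 505 = 505
  Σ(broken) = 1387 kJ
Bonds formed (products):
  O-H: 4 × 474 = 1896
  Σ(formed) = 1896 kJ
ΔH = Σ(broken) − Σ(formed) = 1387 − 1896 = −509 kJ

ΔH ≈ −509 kJ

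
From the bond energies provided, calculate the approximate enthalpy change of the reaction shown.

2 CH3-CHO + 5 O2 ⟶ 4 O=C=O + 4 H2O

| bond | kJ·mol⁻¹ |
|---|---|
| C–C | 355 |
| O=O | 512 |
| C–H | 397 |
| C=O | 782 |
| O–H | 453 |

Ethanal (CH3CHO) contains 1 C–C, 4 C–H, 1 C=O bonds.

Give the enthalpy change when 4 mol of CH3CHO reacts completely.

Bonds broken (reactants):
  C–C: 2 × 355 = 710
  C–H: 8 × 397 = 3176
  C=O: 2 × 782 = 1564
  O=O: 5 × 512 = 2560
  Σ(broken) = 8010 kJ
Bonds formed (products):
  C=O: 8 × 782 = 6256
  O–H: 8 × 453 = 3624
  Σ(formed) = 9880 kJ
ΔH = Σ(broken) − Σ(formed) = 8010 − 9880 = −1870 kJ
For 2× the reaction as written: 2 × (−1870) = −3740 kJ

ΔH = −3740 kJ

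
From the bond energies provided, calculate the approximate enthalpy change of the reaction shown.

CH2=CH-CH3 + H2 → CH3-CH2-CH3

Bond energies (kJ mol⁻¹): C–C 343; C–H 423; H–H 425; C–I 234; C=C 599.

Bonds broken (reactants):
  C–C: 1 × 343 = 343
  C–H: 6 × 423 = 2538
  C=C: 1 × 599 = 599
  H–H: 1 × 425 = 425
  Σ(broken) = 3905 kJ
Bonds formed (products):
  C–C: 2 × 343 = 686
  C–H: 8 × 423 = 3384
  Σ(formed) = 4070 kJ
ΔH = Σ(broken) − Σ(formed) = 3905 − 4070 = −165 kJ

ΔH ≈ −165 kJ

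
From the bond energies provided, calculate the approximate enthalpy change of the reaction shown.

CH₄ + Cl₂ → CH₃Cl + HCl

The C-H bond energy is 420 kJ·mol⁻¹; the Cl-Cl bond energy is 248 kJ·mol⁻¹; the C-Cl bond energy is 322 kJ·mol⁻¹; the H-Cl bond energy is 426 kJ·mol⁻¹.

ΔH ≈ −80 kJ

Bonds broken (reactants):
  C-H: 4 × 420 = 1680
  Cl-Cl: 1 × 248 = 248
  Σ(broken) = 1928 kJ
Bonds formed (products):
  C-Cl: 1 × 322 = 322
  C-H: 3 × 420 = 1260
  H-Cl: 1 × 426 = 426
  Σ(formed) = 2008 kJ
ΔH = Σ(broken) − Σ(formed) = 1928 − 2008 = −80 kJ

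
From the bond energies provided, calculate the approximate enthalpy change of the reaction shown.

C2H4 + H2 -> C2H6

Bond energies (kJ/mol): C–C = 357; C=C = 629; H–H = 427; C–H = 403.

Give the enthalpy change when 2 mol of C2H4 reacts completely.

ΔH = −214 kJ

Bonds broken (reactants):
  C–H: 4 × 403 = 1612
  C=C: 1 × 629 = 629
  H–H: 1 × 427 = 427
  Σ(broken) = 2668 kJ
Bonds formed (products):
  C–C: 1 × 357 = 357
  C–H: 6 × 403 = 2418
  Σ(formed) = 2775 kJ
ΔH = Σ(broken) − Σ(formed) = 2668 − 2775 = −107 kJ
For 2× the reaction as written: 2 × (−107) = −214 kJ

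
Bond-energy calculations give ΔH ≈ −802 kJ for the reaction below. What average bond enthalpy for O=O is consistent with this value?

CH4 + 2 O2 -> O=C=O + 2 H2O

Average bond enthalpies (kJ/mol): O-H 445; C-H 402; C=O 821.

D(O=O) ≈ 506 kJ/mol

Let D be the O=O bond energy.
Σ(broken) = 4×402 + 2×D = 1608 + 2D
Σ(formed) = 2×821 + 4×445 = 3422
ΔH = Σ(broken) − Σ(formed) = (1608 + 2D) − (3422) = −1814 + 2D
Setting this equal to −802 kJ gives 2D = 1012, so D = 506 kJ/mol.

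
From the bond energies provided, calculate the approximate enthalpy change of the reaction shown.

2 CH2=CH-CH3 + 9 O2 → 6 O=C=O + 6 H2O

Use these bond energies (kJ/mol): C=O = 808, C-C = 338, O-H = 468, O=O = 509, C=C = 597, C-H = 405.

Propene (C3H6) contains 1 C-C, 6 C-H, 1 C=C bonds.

Bonds broken (reactants):
  C-C: 2 × 338 = 676
  C-H: 12 × 405 = 4860
  C=C: 2 × 597 = 1194
  O=O: 9 × 509 = 4581
  Σ(broken) = 11311 kJ
Bonds formed (products):
  C=O: 12 × 808 = 9696
  O-H: 12 × 468 = 5616
  Σ(formed) = 15312 kJ
ΔH = Σ(broken) − Σ(formed) = 11311 − 15312 = −4001 kJ

ΔH ≈ −4001 kJ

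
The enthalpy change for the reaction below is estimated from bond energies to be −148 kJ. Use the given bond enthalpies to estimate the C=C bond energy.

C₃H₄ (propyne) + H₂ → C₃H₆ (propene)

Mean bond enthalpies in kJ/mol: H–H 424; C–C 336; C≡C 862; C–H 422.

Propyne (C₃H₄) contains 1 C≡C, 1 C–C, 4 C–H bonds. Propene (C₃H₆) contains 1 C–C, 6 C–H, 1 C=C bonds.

D(C=C) ≈ 590 kJ/mol

Let D be the C=C bond energy.
Σ(broken) = 1×862 + 1×336 + 4×422 + 1×424 = 3310
Σ(formed) = 1×336 + 6×422 + 1×D = 2868 + D
ΔH = Σ(broken) − Σ(formed) = (3310) − (2868 + D) = +442 − D
Setting this equal to −148 kJ gives D = 590 kJ/mol.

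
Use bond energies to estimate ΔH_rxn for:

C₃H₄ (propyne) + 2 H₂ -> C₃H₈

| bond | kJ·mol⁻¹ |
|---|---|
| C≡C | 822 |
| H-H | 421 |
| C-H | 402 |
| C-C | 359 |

ΔH ≈ −303 kJ

Bonds broken (reactants):
  C≡C: 1 × 822 = 822
  C-C: 1 × 359 = 359
  C-H: 4 × 402 = 1608
  H-H: 2 × 421 = 842
  Σ(broken) = 3631 kJ
Bonds formed (products):
  C-C: 2 × 359 = 718
  C-H: 8 × 402 = 3216
  Σ(formed) = 3934 kJ
ΔH = Σ(broken) − Σ(formed) = 3631 − 3934 = −303 kJ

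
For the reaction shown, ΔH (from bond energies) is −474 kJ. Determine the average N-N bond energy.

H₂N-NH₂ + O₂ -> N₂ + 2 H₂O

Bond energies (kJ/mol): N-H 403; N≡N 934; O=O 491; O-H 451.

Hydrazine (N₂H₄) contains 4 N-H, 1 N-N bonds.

Let D be the N-N bond energy.
Σ(broken) = 4×403 + 1×D + 1×491 = 2103 + D
Σ(formed) = 1×934 + 4×451 = 2738
ΔH = Σ(broken) − Σ(formed) = (2103 + D) − (2738) = −635 + D
Setting this equal to −474 kJ gives D = 161 kJ/mol.

D(N-N) ≈ 161 kJ/mol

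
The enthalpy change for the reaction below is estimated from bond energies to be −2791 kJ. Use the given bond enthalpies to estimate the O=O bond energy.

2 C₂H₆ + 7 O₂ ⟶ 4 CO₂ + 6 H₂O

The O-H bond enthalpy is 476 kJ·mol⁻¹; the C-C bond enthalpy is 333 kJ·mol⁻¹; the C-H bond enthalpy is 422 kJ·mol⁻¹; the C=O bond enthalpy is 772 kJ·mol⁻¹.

Let D be the O=O bond energy.
Σ(broken) = 2×333 + 12×422 + 7×D = 5730 + 7D
Σ(formed) = 8×772 + 12×476 = 11888
ΔH = Σ(broken) − Σ(formed) = (5730 + 7D) − (11888) = −6158 + 7D
Setting this equal to −2791 kJ gives 7D = 3367, so D = 481 kJ/mol.

D(O=O) ≈ 481 kJ/mol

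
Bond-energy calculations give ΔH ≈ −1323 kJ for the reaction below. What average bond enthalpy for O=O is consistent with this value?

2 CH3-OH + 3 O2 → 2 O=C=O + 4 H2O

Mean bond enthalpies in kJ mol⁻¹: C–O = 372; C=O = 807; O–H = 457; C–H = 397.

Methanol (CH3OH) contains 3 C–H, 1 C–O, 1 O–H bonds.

Let D be the O=O bond energy.
Σ(broken) = 6×397 + 2×372 + 2×457 + 3×D = 4040 + 3D
Σ(formed) = 4×807 + 8×457 = 6884
ΔH = Σ(broken) − Σ(formed) = (4040 + 3D) − (6884) = −2844 + 3D
Setting this equal to −1323 kJ gives 3D = 1521, so D = 507 kJ/mol.

D(O=O) ≈ 507 kJ/mol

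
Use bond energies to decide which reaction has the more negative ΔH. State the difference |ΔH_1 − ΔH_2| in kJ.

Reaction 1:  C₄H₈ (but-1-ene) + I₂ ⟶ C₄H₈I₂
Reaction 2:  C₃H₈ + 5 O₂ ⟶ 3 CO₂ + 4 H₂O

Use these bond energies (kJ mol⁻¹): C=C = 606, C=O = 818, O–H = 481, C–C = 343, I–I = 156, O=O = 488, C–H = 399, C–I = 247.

Reaction 1:
  Bonds broken (reactants):
    C–C: 2 × 343 = 686
    C–H: 8 × 399 = 3192
    C=C: 1 × 606 = 606
    I–I: 1 × 156 = 156
    Σ(broken) = 4640 kJ
  Bonds formed (products):
    C–C: 3 × 343 = 1029
    C–H: 8 × 399 = 3192
    C–I: 2 × 247 = 494
    Σ(formed) = 4715 kJ
  ΔH_1 = 4640 − 4715 = −75 kJ
Reaction 2:
  Bonds broken (reactants):
    C–C: 2 × 343 = 686
    C–H: 8 × 399 = 3192
    O=O: 5 × 488 = 2440
    Σ(broken) = 6318 kJ
  Bonds formed (products):
    C=O: 6 × 818 = 4908
    O–H: 8 × 481 = 3848
    Σ(formed) = 8756 kJ
  ΔH_2 = 6318 − 8756 = −2438 kJ
ΔH_1 − ΔH_2 = +2363 kJ, so reaction 2 has the more negative ΔH; |ΔH_1 − ΔH_2| = 2363 kJ.

Reaction 2, by 2363 kJ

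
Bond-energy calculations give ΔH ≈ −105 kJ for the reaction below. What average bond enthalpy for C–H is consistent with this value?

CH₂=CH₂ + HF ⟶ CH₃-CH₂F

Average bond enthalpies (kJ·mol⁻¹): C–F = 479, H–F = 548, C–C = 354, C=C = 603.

Let D be the C–H bond energy.
Σ(broken) = 4×D + 1×603 + 1×548 = 1151 + 4D
Σ(formed) = 1×354 + 1×479 + 5×D = 833 + 5D
ΔH = Σ(broken) − Σ(formed) = (1151 + 4D) − (833 + 5D) = +318 − D
Setting this equal to −105 kJ gives D = 423 kJ/mol.

D(C–H) ≈ 423 kJ/mol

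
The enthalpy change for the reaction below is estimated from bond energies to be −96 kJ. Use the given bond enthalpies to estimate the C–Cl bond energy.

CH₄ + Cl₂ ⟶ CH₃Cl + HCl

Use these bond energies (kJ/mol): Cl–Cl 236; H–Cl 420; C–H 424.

Let D be the C–Cl bond energy.
Σ(broken) = 4×424 + 1×236 = 1932
Σ(formed) = 1×D + 3×424 + 1×420 = 1692 + D
ΔH = Σ(broken) − Σ(formed) = (1932) − (1692 + D) = +240 − D
Setting this equal to −96 kJ gives D = 336 kJ/mol.

D(C–Cl) ≈ 336 kJ/mol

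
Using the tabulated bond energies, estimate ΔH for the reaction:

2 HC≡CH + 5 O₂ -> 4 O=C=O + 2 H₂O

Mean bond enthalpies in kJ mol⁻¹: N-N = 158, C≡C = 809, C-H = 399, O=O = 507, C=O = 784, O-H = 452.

ΔH ≈ −2331 kJ

Bonds broken (reactants):
  C≡C: 2 × 809 = 1618
  C-H: 4 × 399 = 1596
  O=O: 5 × 507 = 2535
  Σ(broken) = 5749 kJ
Bonds formed (products):
  C=O: 8 × 784 = 6272
  O-H: 4 × 452 = 1808
  Σ(formed) = 8080 kJ
ΔH = Σ(broken) − Σ(formed) = 5749 − 8080 = −2331 kJ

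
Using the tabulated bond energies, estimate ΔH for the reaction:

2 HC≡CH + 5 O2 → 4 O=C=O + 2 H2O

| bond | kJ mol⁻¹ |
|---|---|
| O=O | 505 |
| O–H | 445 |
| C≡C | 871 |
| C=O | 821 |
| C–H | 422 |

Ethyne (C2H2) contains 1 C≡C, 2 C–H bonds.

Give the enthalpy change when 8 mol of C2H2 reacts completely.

Bonds broken (reactants):
  C≡C: 2 × 871 = 1742
  C–H: 4 × 422 = 1688
  O=O: 5 × 505 = 2525
  Σ(broken) = 5955 kJ
Bonds formed (products):
  C=O: 8 × 821 = 6568
  O–H: 4 × 445 = 1780
  Σ(formed) = 8348 kJ
ΔH = Σ(broken) − Σ(formed) = 5955 − 8348 = −2393 kJ
For 4× the reaction as written: 4 × (−2393) = −9572 kJ

ΔH = −9572 kJ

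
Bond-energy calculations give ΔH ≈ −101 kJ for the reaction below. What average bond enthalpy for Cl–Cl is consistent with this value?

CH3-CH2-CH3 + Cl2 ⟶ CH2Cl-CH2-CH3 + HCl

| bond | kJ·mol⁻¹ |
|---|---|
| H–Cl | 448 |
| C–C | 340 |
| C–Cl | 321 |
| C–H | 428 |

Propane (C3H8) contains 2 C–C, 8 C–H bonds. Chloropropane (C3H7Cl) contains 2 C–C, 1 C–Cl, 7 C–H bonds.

D(Cl–Cl) ≈ 240 kJ/mol

Let D be the Cl–Cl bond energy.
Σ(broken) = 2×340 + 8×428 + 1×D = 4104 + D
Σ(formed) = 2×340 + 1×321 + 7×428 + 1×448 = 4445
ΔH = Σ(broken) − Σ(formed) = (4104 + D) − (4445) = −341 + D
Setting this equal to −101 kJ gives D = 240 kJ/mol.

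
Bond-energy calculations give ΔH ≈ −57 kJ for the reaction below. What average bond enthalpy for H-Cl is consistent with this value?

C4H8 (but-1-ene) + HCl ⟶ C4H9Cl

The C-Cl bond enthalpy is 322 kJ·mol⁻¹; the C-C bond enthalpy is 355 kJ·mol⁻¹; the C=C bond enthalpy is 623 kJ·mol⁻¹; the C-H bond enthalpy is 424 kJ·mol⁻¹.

D(H-Cl) ≈ 421 kJ/mol

Let D be the H-Cl bond energy.
Σ(broken) = 2×355 + 8×424 + 1×623 + 1×D = 4725 + D
Σ(formed) = 3×355 + 1×322 + 9×424 = 5203
ΔH = Σ(broken) − Σ(formed) = (4725 + D) − (5203) = −478 + D
Setting this equal to −57 kJ gives D = 421 kJ/mol.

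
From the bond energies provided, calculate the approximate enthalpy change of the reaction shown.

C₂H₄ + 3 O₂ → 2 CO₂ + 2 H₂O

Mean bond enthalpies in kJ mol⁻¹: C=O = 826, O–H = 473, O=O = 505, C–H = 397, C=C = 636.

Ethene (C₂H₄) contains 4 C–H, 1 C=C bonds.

ΔH ≈ −1457 kJ

Bonds broken (reactants):
  C–H: 4 × 397 = 1588
  C=C: 1 × 636 = 636
  O=O: 3 × 505 = 1515
  Σ(broken) = 3739 kJ
Bonds formed (products):
  C=O: 4 × 826 = 3304
  O–H: 4 × 473 = 1892
  Σ(formed) = 5196 kJ
ΔH = Σ(broken) − Σ(formed) = 3739 − 5196 = −1457 kJ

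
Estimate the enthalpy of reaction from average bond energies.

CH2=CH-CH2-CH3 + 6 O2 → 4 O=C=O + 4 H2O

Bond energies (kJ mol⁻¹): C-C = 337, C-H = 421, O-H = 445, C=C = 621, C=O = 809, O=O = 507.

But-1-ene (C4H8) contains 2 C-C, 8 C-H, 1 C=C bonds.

ΔH ≈ −2327 kJ

Bonds broken (reactants):
  C-C: 2 × 337 = 674
  C-H: 8 × 421 = 3368
  C=C: 1 × 621 = 621
  O=O: 6 × 507 = 3042
  Σ(broken) = 7705 kJ
Bonds formed (products):
  C=O: 8 × 809 = 6472
  O-H: 8 × 445 = 3560
  Σ(formed) = 10032 kJ
ΔH = Σ(broken) − Σ(formed) = 7705 − 10032 = −2327 kJ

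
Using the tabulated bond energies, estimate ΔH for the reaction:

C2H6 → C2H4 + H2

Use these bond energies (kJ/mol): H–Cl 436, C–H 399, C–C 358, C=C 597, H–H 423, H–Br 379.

ΔH ≈ +136 kJ

Bonds broken (reactants):
  C–C: 1 × 358 = 358
  C–H: 6 × 399 = 2394
  Σ(broken) = 2752 kJ
Bonds formed (products):
  C–H: 4 × 399 = 1596
  C=C: 1 × 597 = 597
  H–H: 1 × 423 = 423
  Σ(formed) = 2616 kJ
ΔH = Σ(broken) − Σ(formed) = 2752 − 2616 = +136 kJ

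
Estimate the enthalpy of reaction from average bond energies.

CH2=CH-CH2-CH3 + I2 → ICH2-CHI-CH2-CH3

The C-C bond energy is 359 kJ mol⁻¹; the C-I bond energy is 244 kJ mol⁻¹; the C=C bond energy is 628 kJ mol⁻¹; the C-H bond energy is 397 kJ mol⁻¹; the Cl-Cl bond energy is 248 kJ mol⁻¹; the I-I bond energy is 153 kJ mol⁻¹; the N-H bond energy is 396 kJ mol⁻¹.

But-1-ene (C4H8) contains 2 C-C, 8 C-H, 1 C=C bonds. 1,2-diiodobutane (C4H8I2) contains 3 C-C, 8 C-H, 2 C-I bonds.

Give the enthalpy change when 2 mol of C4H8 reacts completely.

Bonds broken (reactants):
  C-C: 2 × 359 = 718
  C-H: 8 × 397 = 3176
  C=C: 1 × 628 = 628
  I-I: 1 × 153 = 153
  Σ(broken) = 4675 kJ
Bonds formed (products):
  C-C: 3 × 359 = 1077
  C-H: 8 × 397 = 3176
  C-I: 2 × 244 = 488
  Σ(formed) = 4741 kJ
ΔH = Σ(broken) − Σ(formed) = 4675 − 4741 = −66 kJ
For 2× the reaction as written: 2 × (−66) = −132 kJ

ΔH = −132 kJ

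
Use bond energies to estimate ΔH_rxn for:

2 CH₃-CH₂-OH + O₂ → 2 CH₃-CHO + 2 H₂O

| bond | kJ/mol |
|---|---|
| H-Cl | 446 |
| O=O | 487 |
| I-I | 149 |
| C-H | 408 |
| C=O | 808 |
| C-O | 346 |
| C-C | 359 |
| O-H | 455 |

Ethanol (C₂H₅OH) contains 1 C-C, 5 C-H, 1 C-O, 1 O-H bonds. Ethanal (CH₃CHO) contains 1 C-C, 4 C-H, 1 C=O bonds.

Bonds broken (reactants):
  C-C: 2 × 359 = 718
  C-H: 10 × 408 = 4080
  C-O: 2 × 346 = 692
  O-H: 2 × 455 = 910
  O=O: 1 × 487 = 487
  Σ(broken) = 6887 kJ
Bonds formed (products):
  C-C: 2 × 359 = 718
  C-H: 8 × 408 = 3264
  C=O: 2 × 808 = 1616
  O-H: 4 × 455 = 1820
  Σ(formed) = 7418 kJ
ΔH = Σ(broken) − Σ(formed) = 6887 − 7418 = −531 kJ

ΔH ≈ −531 kJ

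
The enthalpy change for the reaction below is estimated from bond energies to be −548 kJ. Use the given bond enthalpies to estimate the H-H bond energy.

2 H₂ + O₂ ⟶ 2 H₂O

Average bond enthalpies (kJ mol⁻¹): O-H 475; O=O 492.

Let D be the H-H bond energy.
Σ(broken) = 2×D + 1×492 = 492 + 2D
Σ(formed) = 4×475 = 1900
ΔH = Σ(broken) − Σ(formed) = (492 + 2D) − (1900) = −1408 + 2D
Setting this equal to −548 kJ gives 2D = 860, so D = 430 kJ/mol.

D(H-H) ≈ 430 kJ/mol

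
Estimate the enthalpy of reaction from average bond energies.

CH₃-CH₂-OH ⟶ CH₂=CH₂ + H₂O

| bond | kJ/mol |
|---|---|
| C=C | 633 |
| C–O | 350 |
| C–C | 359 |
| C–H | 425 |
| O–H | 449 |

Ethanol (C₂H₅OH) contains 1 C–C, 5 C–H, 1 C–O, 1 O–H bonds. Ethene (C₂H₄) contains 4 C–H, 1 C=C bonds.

Bonds broken (reactants):
  C–C: 1 × 359 = 359
  C–H: 5 × 425 = 2125
  C–O: 1 × 350 = 350
  O–H: 1 × 449 = 449
  Σ(broken) = 3283 kJ
Bonds formed (products):
  C–H: 4 × 425 = 1700
  C=C: 1 × 633 = 633
  O–H: 2 × 449 = 898
  Σ(formed) = 3231 kJ
ΔH = Σ(broken) − Σ(formed) = 3283 − 3231 = +52 kJ

ΔH ≈ +52 kJ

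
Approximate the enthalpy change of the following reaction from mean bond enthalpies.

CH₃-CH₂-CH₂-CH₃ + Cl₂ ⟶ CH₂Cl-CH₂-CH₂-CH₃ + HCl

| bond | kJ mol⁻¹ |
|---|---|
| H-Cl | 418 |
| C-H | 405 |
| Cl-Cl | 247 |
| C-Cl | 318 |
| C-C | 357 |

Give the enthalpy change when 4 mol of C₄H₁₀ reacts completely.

Bonds broken (reactants):
  C-C: 3 × 357 = 1071
  C-H: 10 × 405 = 4050
  Cl-Cl: 1 × 247 = 247
  Σ(broken) = 5368 kJ
Bonds formed (products):
  C-C: 3 × 357 = 1071
  C-Cl: 1 × 318 = 318
  C-H: 9 × 405 = 3645
  H-Cl: 1 × 418 = 418
  Σ(formed) = 5452 kJ
ΔH = Σ(broken) − Σ(formed) = 5368 − 5452 = −84 kJ
For 4× the reaction as written: 4 × (−84) = −336 kJ

ΔH = −336 kJ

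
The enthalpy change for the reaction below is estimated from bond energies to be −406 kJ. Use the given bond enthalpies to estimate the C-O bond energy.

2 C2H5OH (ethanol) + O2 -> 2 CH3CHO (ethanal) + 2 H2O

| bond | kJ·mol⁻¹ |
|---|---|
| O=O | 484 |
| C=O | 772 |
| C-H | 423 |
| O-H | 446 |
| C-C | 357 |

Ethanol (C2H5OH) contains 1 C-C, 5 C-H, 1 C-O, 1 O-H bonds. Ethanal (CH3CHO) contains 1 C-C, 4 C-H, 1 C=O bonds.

D(C-O) ≈ 350 kJ/mol

Let D be the C-O bond energy.
Σ(broken) = 2×357 + 10×423 + 2×D + 2×446 + 1×484 = 6320 + 2D
Σ(formed) = 2×357 + 8×423 + 2×772 + 4×446 = 7426
ΔH = Σ(broken) − Σ(formed) = (6320 + 2D) − (7426) = −1106 + 2D
Setting this equal to −406 kJ gives 2D = 700, so D = 350 kJ/mol.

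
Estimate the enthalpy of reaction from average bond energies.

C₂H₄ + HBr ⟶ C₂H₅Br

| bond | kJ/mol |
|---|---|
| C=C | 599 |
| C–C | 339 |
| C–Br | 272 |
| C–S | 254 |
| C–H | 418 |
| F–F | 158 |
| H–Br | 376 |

ΔH ≈ −54 kJ

Bonds broken (reactants):
  C–H: 4 × 418 = 1672
  C=C: 1 × 599 = 599
  H–Br: 1 × 376 = 376
  Σ(broken) = 2647 kJ
Bonds formed (products):
  C–Br: 1 × 272 = 272
  C–C: 1 × 339 = 339
  C–H: 5 × 418 = 2090
  Σ(formed) = 2701 kJ
ΔH = Σ(broken) − Σ(formed) = 2647 − 2701 = −54 kJ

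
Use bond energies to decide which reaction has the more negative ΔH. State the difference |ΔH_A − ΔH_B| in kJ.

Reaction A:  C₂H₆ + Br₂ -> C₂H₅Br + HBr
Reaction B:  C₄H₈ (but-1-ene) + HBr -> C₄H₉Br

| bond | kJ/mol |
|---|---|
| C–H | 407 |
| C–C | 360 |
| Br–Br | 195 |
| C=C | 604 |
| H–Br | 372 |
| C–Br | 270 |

Reaction A:
  Bonds broken (reactants):
    Br–Br: 1 × 195 = 195
    C–C: 1 × 360 = 360
    C–H: 6 × 407 = 2442
    Σ(broken) = 2997 kJ
  Bonds formed (products):
    C–Br: 1 × 270 = 270
    C–C: 1 × 360 = 360
    C–H: 5 × 407 = 2035
    H–Br: 1 × 372 = 372
    Σ(formed) = 3037 kJ
  ΔH_A = 2997 − 3037 = −40 kJ
Reaction B:
  Bonds broken (reactants):
    C–C: 2 × 360 = 720
    C–H: 8 × 407 = 3256
    C=C: 1 × 604 = 604
    H–Br: 1 × 372 = 372
    Σ(broken) = 4952 kJ
  Bonds formed (products):
    C–Br: 1 × 270 = 270
    C–C: 3 × 360 = 1080
    C–H: 9 × 407 = 3663
    Σ(formed) = 5013 kJ
  ΔH_B = 4952 − 5013 = −61 kJ
ΔH_A − ΔH_B = +21 kJ, so reaction B has the more negative ΔH; |ΔH_A − ΔH_B| = 21 kJ.

Reaction B, by 21 kJ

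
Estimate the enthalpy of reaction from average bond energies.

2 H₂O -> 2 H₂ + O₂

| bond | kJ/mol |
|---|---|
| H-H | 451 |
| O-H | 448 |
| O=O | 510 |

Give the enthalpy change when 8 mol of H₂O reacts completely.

Bonds broken (reactants):
  O-H: 4 × 448 = 1792
  Σ(broken) = 1792 kJ
Bonds formed (products):
  H-H: 2 × 451 = 902
  O=O: 1 × 510 = 510
  Σ(formed) = 1412 kJ
ΔH = Σ(broken) − Σ(formed) = 1792 − 1412 = +380 kJ
For 4× the reaction as written: 4 × (+380) = +1520 kJ

ΔH = +1520 kJ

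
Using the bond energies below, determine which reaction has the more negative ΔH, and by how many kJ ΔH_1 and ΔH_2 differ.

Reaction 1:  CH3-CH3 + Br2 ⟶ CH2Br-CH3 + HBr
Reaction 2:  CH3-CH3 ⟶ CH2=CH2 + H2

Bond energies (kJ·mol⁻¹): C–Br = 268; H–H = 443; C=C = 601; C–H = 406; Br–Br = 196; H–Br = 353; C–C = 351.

Reaction 1:
  Bonds broken (reactants):
    Br–Br: 1 × 196 = 196
    C–C: 1 × 351 = 351
    C–H: 6 × 406 = 2436
    Σ(broken) = 2983 kJ
  Bonds formed (products):
    C–Br: 1 × 268 = 268
    C–C: 1 × 351 = 351
    C–H: 5 × 406 = 2030
    H–Br: 1 × 353 = 353
    Σ(formed) = 3002 kJ
  ΔH_1 = 2983 − 3002 = −19 kJ
Reaction 2:
  Bonds broken (reactants):
    C–C: 1 × 351 = 351
    C–H: 6 × 406 = 2436
    Σ(broken) = 2787 kJ
  Bonds formed (products):
    C–H: 4 × 406 = 1624
    C=C: 1 × 601 = 601
    H–H: 1 × 443 = 443
    Σ(formed) = 2668 kJ
  ΔH_2 = 2787 − 2668 = +119 kJ
ΔH_1 − ΔH_2 = −138 kJ, so reaction 1 has the more negative ΔH; |ΔH_1 − ΔH_2| = 138 kJ.

Reaction 1, by 138 kJ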